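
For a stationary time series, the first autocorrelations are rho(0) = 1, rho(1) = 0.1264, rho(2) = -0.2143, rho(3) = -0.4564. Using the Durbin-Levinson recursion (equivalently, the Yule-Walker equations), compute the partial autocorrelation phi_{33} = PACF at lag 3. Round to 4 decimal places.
\phi_{33} = -0.4229

The PACF at lag k is phi_{kk}, the last component of the solution
to the Yule-Walker system G_k phi = r_k where
  (G_k)_{ij} = rho(|i - j|), (r_k)_i = rho(i), i,j = 1..k.
Equivalently, Durbin-Levinson gives phi_{kk} iteratively:
  phi_{11} = rho(1)
  phi_{kk} = [rho(k) - sum_{j=1..k-1} phi_{k-1,j} rho(k-j)]
            / [1 - sum_{j=1..k-1} phi_{k-1,j} rho(j)],
  phi_{k,j} = phi_{k-1,j} - phi_{kk} phi_{k-1,k-j},  j = 1..k-1.
Step k = 1:
  phi_11 = rho(1) = 0.1264.
Step k = 2:
  phi_22 = [rho(2) - phi_11 rho(1)] / [1 - phi_11 rho(1)] = [-0.2143 - (0.1264)(0.1264)] / [1 - (0.1264)(0.1264)]
         = -0.23027696 / 0.98402304 = -0.234016.
  Update: phi_21 = phi_11 - phi_22 phi_11 = 0.1264 - (-0.234016)(0.1264) = 0.15598.
Step k = 3:
  phi_33 = [rho(3) - phi_21 rho(2) - phi_22 rho(1)] / [1 - phi_21 rho(1) - phi_22 rho(2)]
    numerator   = -0.4564 - (0.15598)(-0.2143) - (-0.234016)(0.1264) = -0.39339397
    denominator = 1 - (0.15598)(0.1264) - (-0.234016)(-0.2143) = 0.93013459
  phi_33 = -0.39339397 / 0.93013459 = -0.4229.
Therefore phi_{33} = -0.4229.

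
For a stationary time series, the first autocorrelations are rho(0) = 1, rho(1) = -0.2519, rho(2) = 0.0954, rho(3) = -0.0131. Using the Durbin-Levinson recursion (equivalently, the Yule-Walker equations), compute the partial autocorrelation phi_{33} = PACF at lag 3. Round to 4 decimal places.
\phi_{33} = 0.0200

The PACF at lag k is phi_{kk}, the last component of the solution
to the Yule-Walker system G_k phi = r_k where
  (G_k)_{ij} = rho(|i - j|), (r_k)_i = rho(i), i,j = 1..k.
Equivalently, Durbin-Levinson gives phi_{kk} iteratively:
  phi_{11} = rho(1)
  phi_{kk} = [rho(k) - sum_{j=1..k-1} phi_{k-1,j} rho(k-j)]
            / [1 - sum_{j=1..k-1} phi_{k-1,j} rho(j)],
  phi_{k,j} = phi_{k-1,j} - phi_{kk} phi_{k-1,k-j},  j = 1..k-1.
Step k = 1:
  phi_11 = rho(1) = -0.2519.
Step k = 2:
  phi_22 = [rho(2) - phi_11 rho(1)] / [1 - phi_11 rho(1)] = [0.0954 - (-0.2519)(-0.2519)] / [1 - (-0.2519)(-0.2519)]
         = 0.03194639 / 0.93654639 = 0.034111.
  Update: phi_21 = phi_11 - phi_22 phi_11 = -0.2519 - (0.034111)(-0.2519) = -0.243307.
Step k = 3:
  phi_33 = [rho(3) - phi_21 rho(2) - phi_22 rho(1)] / [1 - phi_21 rho(1) - phi_22 rho(2)]
    numerator   = -0.0131 - (-0.243307)(0.0954) - (0.034111)(-0.2519) = 0.01870406
    denominator = 1 - (-0.243307)(-0.2519) - (0.034111)(0.0954) = 0.93545667
  phi_33 = 0.01870406 / 0.93545667 = 0.02.
Therefore phi_{33} = 0.0200.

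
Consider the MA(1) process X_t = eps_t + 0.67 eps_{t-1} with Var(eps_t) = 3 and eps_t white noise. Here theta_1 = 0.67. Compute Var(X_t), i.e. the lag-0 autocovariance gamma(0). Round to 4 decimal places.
\gamma(0) = 4.3467

For an MA(q) process X_t = eps_t + sum_i theta_i eps_{t-i} with
Var(eps_t) = sigma^2, the variance is
  gamma(0) = sigma^2 * (1 + sum_i theta_i^2).
  sum_i theta_i^2 = (0.67)^2 = 0.4489.
  gamma(0) = 3 * (1 + 0.4489) = 3 * 1.4489 = 4.3467.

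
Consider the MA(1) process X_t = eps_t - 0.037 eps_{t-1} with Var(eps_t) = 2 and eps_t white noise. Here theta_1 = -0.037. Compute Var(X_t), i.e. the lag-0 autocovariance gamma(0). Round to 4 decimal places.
\gamma(0) = 2.0027

For an MA(q) process X_t = eps_t + sum_i theta_i eps_{t-i} with
Var(eps_t) = sigma^2, the variance is
  gamma(0) = sigma^2 * (1 + sum_i theta_i^2).
  sum_i theta_i^2 = (-0.037)^2 = 0.001369.
  gamma(0) = 2 * (1 + 0.001369) = 2 * 1.001369 = 2.002738, which rounds to 2.0027.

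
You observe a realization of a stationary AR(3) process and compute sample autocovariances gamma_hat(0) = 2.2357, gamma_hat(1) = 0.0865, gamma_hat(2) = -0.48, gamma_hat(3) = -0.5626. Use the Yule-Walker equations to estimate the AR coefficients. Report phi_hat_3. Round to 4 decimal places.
\hat\phi_{3} = -0.2450

The Yule-Walker equations for an AR(p) process read, in matrix form,
  Gamma_p phi = r_p,   with   (Gamma_p)_{ij} = gamma(|i - j|),
                       (r_p)_i = gamma(i),   i,j = 1..p.
Substitute the sample gammas (Toeplitz matrix and right-hand side of size 3):
  Gamma_p = [[2.2357, 0.0865, -0.48], [0.0865, 2.2357, 0.0865], [-0.48, 0.0865, 2.2357]]
  r_p     = [0.0865, -0.48, -0.5626]
Written out (R1..R3):
  (R1) 2.2357 phi_1 + 0.0865 phi_2 - 0.48 phi_3 = 0.0865
  (R2) 0.0865 phi_1 + 2.2357 phi_2 + 0.0865 phi_3 = -0.48
  (R3) -0.48 phi_1 + 0.0865 phi_2 + 2.2357 phi_3 = -0.5626
Gaussian elimination:
  R2 <- R2 - (0.0865/2.2357) R1 = R2 - (0.03869) R1:  2.232353 phi_2 + 0.105071 phi_3 = -0.483347
  R3 <- R3 - (-0.48/2.2357) R1 = R3 - (-0.214698) R1:  0.105071 phi_2 + 2.132645 phi_3 = -0.544029
  R3 <- R3 - (0.105071/2.232353) R2 = R3 - (0.047068) R2:  2.1277 phi_3 = -0.521279
Back-substitution:
  phi_hat_3 = -0.521279 / 2.1277 = -0.244996
  phi_hat_2 = (-0.483347 - (0.105071)(-0.244996)) / 2.232353 = -0.204988
  phi_hat_1 = (0.0865 - (0.0865)(-0.204988) - (-0.48)(-0.244996)) / 2.2357 = -0.005979
So phi_hat = [-0.0060, -0.2050, -0.2450].
Therefore phi_hat_3 = -0.2450.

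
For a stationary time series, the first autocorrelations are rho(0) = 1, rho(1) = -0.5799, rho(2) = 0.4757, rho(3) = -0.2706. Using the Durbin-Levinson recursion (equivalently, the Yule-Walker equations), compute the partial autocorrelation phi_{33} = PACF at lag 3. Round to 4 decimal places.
\phi_{33} = 0.1090

The PACF at lag k is phi_{kk}, the last component of the solution
to the Yule-Walker system G_k phi = r_k where
  (G_k)_{ij} = rho(|i - j|), (r_k)_i = rho(i), i,j = 1..k.
Equivalently, Durbin-Levinson gives phi_{kk} iteratively:
  phi_{11} = rho(1)
  phi_{kk} = [rho(k) - sum_{j=1..k-1} phi_{k-1,j} rho(k-j)]
            / [1 - sum_{j=1..k-1} phi_{k-1,j} rho(j)],
  phi_{k,j} = phi_{k-1,j} - phi_{kk} phi_{k-1,k-j},  j = 1..k-1.
Step k = 1:
  phi_11 = rho(1) = -0.5799.
Step k = 2:
  phi_22 = [rho(2) - phi_11 rho(1)] / [1 - phi_11 rho(1)] = [0.4757 - (-0.5799)(-0.5799)] / [1 - (-0.5799)(-0.5799)]
         = 0.13941599 / 0.66371599 = 0.210054.
  Update: phi_21 = phi_11 - phi_22 phi_11 = -0.5799 - (0.210054)(-0.5799) = -0.45809.
Step k = 3:
  phi_33 = [rho(3) - phi_21 rho(2) - phi_22 rho(1)] / [1 - phi_21 rho(1) - phi_22 rho(2)]
    numerator   = -0.2706 - (-0.45809)(0.4757) - (0.210054)(-0.5799) = 0.06912348
    denominator = 1 - (-0.45809)(-0.5799) - (0.210054)(0.4757) = 0.63443115
  phi_33 = 0.06912348 / 0.63443115 = 0.109.
Therefore phi_{33} = 0.1090.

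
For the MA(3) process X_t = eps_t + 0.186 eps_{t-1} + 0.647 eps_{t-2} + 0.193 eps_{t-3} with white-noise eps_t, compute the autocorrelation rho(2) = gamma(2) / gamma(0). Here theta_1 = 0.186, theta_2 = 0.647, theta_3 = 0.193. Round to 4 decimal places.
\rho(2) = 0.4582

For an MA(q) process with theta_0 = 1, the autocovariance is
  gamma(k) = sigma^2 * sum_{i=0..q-k} theta_i * theta_{i+k},
and rho(k) = gamma(k) / gamma(0). Sigma^2 cancels.
  numerator   = (1)*(0.647) + (0.186)*(0.193) = 0.682898.
  denominator = (1)^2 + (0.186)^2 + (0.647)^2 + (0.193)^2 = 1.490454.
  rho(2) = 0.682898 / 1.490454 = 0.4582.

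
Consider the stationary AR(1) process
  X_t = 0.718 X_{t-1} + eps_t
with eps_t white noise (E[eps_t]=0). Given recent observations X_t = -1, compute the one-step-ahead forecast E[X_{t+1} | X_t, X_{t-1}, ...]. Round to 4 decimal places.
E[X_{t+1} \mid \mathcal F_t] = -0.7180

For an AR(p) model X_t = c + sum_i phi_i X_{t-i} + eps_t, the
one-step-ahead conditional mean is
  E[X_{t+1} | X_t, ...] = c + sum_i phi_i X_{t+1-i}.
Substitute known values:
  E[X_{t+1} | ...] = (0.718) * (-1)
                   = -0.7180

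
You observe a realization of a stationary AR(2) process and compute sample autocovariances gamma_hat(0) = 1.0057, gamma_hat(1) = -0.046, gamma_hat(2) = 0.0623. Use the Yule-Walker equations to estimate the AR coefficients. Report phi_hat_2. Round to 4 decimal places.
\hat\phi_{2} = 0.0600

The Yule-Walker equations for an AR(p) process read, in matrix form,
  Gamma_p phi = r_p,   with   (Gamma_p)_{ij} = gamma(|i - j|),
                       (r_p)_i = gamma(i),   i,j = 1..p.
Substitute the sample gammas (Toeplitz matrix and right-hand side of size 2):
  Gamma_p = [[1.0057, -0.046], [-0.046, 1.0057]]
  r_p     = [-0.046, 0.0623]
Written out:
  1.0057 phi_1 - 0.046 phi_2 = -0.046
  -0.046 phi_1 + 1.0057 phi_2 = 0.0623
Solve by Cramer's rule:
  det = gamma(0)^2 - gamma(1)^2 = (1.0057)^2 - (-0.046)^2 = 1.01143249 - 0.002116 = 1.00931649
  phi_hat_1 = [gamma(1) gamma(0) - gamma(1) gamma(2)] / det = [(-0.046)(1.0057) - (-0.046)(0.0623)] / 1.00931649 = -0.0433964 / 1.00931649 = -0.043
  phi_hat_2 = [gamma(0) gamma(2) - gamma(1)^2] / det = [(1.0057)(0.0623) - (-0.046)^2] / 1.00931649 = 0.06053911 / 1.00931649 = 0.06
So phi_hat = [-0.0430, 0.0600].
Therefore phi_hat_2 = 0.0600.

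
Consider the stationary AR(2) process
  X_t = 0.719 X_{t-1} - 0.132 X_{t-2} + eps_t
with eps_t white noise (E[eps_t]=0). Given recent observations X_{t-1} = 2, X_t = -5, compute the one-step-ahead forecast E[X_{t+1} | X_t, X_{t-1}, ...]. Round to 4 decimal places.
E[X_{t+1} \mid \mathcal F_t] = -3.8590

For an AR(p) model X_t = c + sum_i phi_i X_{t-i} + eps_t, the
one-step-ahead conditional mean is
  E[X_{t+1} | X_t, ...] = c + sum_i phi_i X_{t+1-i}.
Substitute known values:
  E[X_{t+1} | ...] = (0.719) * (-5) + (-0.132) * (2)
                   = -3.8590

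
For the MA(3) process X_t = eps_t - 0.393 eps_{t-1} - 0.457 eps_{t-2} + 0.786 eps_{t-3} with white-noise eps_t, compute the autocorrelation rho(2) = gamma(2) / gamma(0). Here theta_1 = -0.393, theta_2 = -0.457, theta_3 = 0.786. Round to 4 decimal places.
\rho(2) = -0.3866

For an MA(q) process with theta_0 = 1, the autocovariance is
  gamma(k) = sigma^2 * sum_{i=0..q-k} theta_i * theta_{i+k},
and rho(k) = gamma(k) / gamma(0). Sigma^2 cancels.
  numerator   = (1)*(-0.457) + (-0.393)*(0.786) = -0.765898.
  denominator = (1)^2 + (-0.393)^2 + (-0.457)^2 + (0.786)^2 = 1.981094.
  rho(2) = -0.765898 / 1.981094 = -0.3866.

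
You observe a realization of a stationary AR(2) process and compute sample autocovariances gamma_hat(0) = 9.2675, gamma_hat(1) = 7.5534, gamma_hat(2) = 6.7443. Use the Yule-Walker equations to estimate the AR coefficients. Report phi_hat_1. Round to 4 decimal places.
\hat\phi_{1} = 0.6610

The Yule-Walker equations for an AR(p) process read, in matrix form,
  Gamma_p phi = r_p,   with   (Gamma_p)_{ij} = gamma(|i - j|),
                       (r_p)_i = gamma(i),   i,j = 1..p.
Substitute the sample gammas (Toeplitz matrix and right-hand side of size 2):
  Gamma_p = [[9.2675, 7.5534], [7.5534, 9.2675]]
  r_p     = [7.5534, 6.7443]
Written out:
  9.2675 phi_1 + 7.5534 phi_2 = 7.5534
  7.5534 phi_1 + 9.2675 phi_2 = 6.7443
Solve by Cramer's rule:
  det = gamma(0)^2 - gamma(1)^2 = (9.2675)^2 - (7.5534)^2 = 85.88655625 - 57.05385156 = 28.83270469
  phi_hat_1 = [gamma(1) gamma(0) - gamma(1) gamma(2)] / det = [(7.5534)(9.2675) - (7.5534)(6.7443)] / 28.83270469 = 19.05873888 / 28.83270469 = 0.661
  phi_hat_2 = [gamma(0) gamma(2) - gamma(1)^2] / det = [(9.2675)(6.7443) - (7.5534)^2] / 28.83270469 = 5.44894869 / 28.83270469 = 0.189
So phi_hat = [0.6610, 0.1890].
Therefore phi_hat_1 = 0.6610.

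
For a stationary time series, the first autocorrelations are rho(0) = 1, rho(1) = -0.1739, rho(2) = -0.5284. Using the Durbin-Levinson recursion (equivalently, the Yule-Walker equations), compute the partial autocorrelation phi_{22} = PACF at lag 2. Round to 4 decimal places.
\phi_{22} = -0.5761

The PACF at lag k is phi_{kk}, the last component of the solution
to the Yule-Walker system G_k phi = r_k where
  (G_k)_{ij} = rho(|i - j|), (r_k)_i = rho(i), i,j = 1..k.
Equivalently, Durbin-Levinson gives phi_{kk} iteratively:
  phi_{11} = rho(1)
  phi_{kk} = [rho(k) - sum_{j=1..k-1} phi_{k-1,j} rho(k-j)]
            / [1 - sum_{j=1..k-1} phi_{k-1,j} rho(j)],
  phi_{k,j} = phi_{k-1,j} - phi_{kk} phi_{k-1,k-j},  j = 1..k-1.
Step k = 1:
  phi_11 = rho(1) = -0.1739.
Step k = 2:
  phi_22 = [rho(2) - phi_11 rho(1)] / [1 - phi_11 rho(1)] = [-0.5284 - (-0.1739)(-0.1739)] / [1 - (-0.1739)(-0.1739)]
         = -0.55864121 / 0.96975879 = -0.5761.
Therefore phi_{22} = -0.5761.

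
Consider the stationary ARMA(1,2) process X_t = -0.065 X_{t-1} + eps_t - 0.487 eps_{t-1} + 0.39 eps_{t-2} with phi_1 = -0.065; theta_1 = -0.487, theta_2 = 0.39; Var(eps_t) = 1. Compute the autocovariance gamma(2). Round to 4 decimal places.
\gamma(2) = 0.4419

Multiply the model equation by X_{t-k} and take expectations. With theta_0 = psi_0 = 1 and psi_j the MA(infinity) weights, this gives
  gamma(k) - sum_i phi_i gamma(k-i) = c_k,
  c_k = sigma^2 * sum_{j=k..q} theta_j psi_{j-k}   (c_k = 0 for k > q),
using gamma(-m) = gamma(m).
psi-weights needed (psi_j = theta_j + sum_i phi_i psi_{j-i}):
  psi_1 = theta_1 + phi_1 = -0.487 + (-0.065) = -0.552
  psi_2 = theta_2 + phi_1 psi_1 = 0.39 + (-0.065)(-0.552) = 0.42588
Right-hand sides:
  c_0 = sigma^2 (1 + theta_1 psi_1 + theta_2 psi_2) = 1 * (1 + (-0.487)(-0.552) + (0.39)(0.42588)) = 1 * 1.434917 = 1.434917
  c_1 = sigma^2 (theta_1 + theta_2 psi_1) = 1 * (-0.487 + (0.39)(-0.552)) = -0.70228
  c_2 = sigma^2 theta_2 = 1 * (0.39) = 0.39
Equations for k = 0 and k = 1 (AR order 1):
  gamma(0) = phi_1 gamma(1) + c_0
  gamma(1) = phi_1 gamma(0) + c_1
Substituting the second into the first: gamma(0) (1 - phi_1^2) = c_0 + phi_1 c_1, so
  gamma(0) = (c_0 + phi_1 c_1) / (1 - phi_1^2) = (1.434917 + (-0.065)(-0.70228)) / (1 - (-0.065)^2) = 1.480565 / 0.995775 = 1.486847.
  gamma(1) = phi_1 gamma(0) + c_1 = (-0.065)(1.486847) + (-0.70228) = -0.798925.
For k = 2: gamma(2) = phi_1 gamma(1) + c_2
  = (-0.065)(-0.798925) + (0.39) = 0.44193.
Therefore gamma(2) = 0.4419 (to 4 decimal places).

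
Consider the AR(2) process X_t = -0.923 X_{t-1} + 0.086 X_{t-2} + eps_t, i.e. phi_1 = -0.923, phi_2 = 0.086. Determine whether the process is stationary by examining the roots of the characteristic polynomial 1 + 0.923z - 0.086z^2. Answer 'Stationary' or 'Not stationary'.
\text{Not stationary}

The AR(p) characteristic polynomial is P(z) = 1 + 0.923z - 0.086z^2.
Stationarity requires all roots to lie outside the unit circle, i.e. |z| > 1 for every root.
Set 1 + (0.923) z + (-0.086) z^2 = 0, i.e. a z^2 + b z + c = 0 with a = -0.086, b = 0.923, c = 1.
Discriminant D = b^2 - 4ac = (0.923)^2 - 4*(-0.086)*1 = 0.851929 - (-0.344) = 1.195929.
D >= 0, so the roots are real: z = (-b +/- sqrt(D)) / (2a) = (-0.923 +/- 1.093585) / (-0.172).
  z_1 = (-0.923 + 1.093585) / (-0.172) = -0.9918,   |z_1| = 0.9918.
  z_2 = (-0.923 - 1.093585) / (-0.172) = 11.7243,   |z_2| = 11.7243.
Moduli of all roots: 0.9918, 11.7243.
All moduli strictly greater than 1? No.
Verdict: Not stationary.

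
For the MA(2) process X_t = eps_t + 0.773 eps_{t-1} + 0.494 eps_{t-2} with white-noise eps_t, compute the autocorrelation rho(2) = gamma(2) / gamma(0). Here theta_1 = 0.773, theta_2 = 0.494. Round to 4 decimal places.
\rho(2) = 0.2683

For an MA(q) process with theta_0 = 1, the autocovariance is
  gamma(k) = sigma^2 * sum_{i=0..q-k} theta_i * theta_{i+k},
and rho(k) = gamma(k) / gamma(0). Sigma^2 cancels.
  numerator   = (1)*(0.494) = 0.494.
  denominator = (1)^2 + (0.773)^2 + (0.494)^2 = 1.841565.
  rho(2) = 0.494 / 1.841565 = 0.2683.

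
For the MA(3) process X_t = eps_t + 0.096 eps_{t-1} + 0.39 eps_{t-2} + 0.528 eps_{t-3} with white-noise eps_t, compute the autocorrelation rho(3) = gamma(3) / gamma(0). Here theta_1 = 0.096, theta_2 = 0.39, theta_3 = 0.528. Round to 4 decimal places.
\rho(3) = 0.3666

For an MA(q) process with theta_0 = 1, the autocovariance is
  gamma(k) = sigma^2 * sum_{i=0..q-k} theta_i * theta_{i+k},
and rho(k) = gamma(k) / gamma(0). Sigma^2 cancels.
  numerator   = (1)*(0.528) = 0.528.
  denominator = (1)^2 + (0.096)^2 + (0.39)^2 + (0.528)^2 = 1.4401.
  rho(3) = 0.528 / 1.4401 = 0.3666.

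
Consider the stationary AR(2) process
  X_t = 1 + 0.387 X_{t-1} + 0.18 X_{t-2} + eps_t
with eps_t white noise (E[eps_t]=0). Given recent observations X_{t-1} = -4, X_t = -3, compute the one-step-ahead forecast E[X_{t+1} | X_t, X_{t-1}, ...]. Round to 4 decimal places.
E[X_{t+1} \mid \mathcal F_t] = -0.8810

For an AR(p) model X_t = c + sum_i phi_i X_{t-i} + eps_t, the
one-step-ahead conditional mean is
  E[X_{t+1} | X_t, ...] = c + sum_i phi_i X_{t+1-i}.
Substitute known values:
  E[X_{t+1} | ...] = 1 + (0.387) * (-3) + (0.18) * (-4)
                   = -0.8810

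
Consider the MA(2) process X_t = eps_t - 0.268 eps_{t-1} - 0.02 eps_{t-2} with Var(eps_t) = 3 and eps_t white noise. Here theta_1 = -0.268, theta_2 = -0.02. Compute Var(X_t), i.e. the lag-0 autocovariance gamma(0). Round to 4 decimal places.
\gamma(0) = 3.2167

For an MA(q) process X_t = eps_t + sum_i theta_i eps_{t-i} with
Var(eps_t) = sigma^2, the variance is
  gamma(0) = sigma^2 * (1 + sum_i theta_i^2).
  sum_i theta_i^2 = (-0.268)^2 + (-0.02)^2 = 0.071824 + 0.0004 = 0.072224.
  gamma(0) = 3 * (1 + 0.072224) = 3 * 1.072224 = 3.216672, which rounds to 3.2167.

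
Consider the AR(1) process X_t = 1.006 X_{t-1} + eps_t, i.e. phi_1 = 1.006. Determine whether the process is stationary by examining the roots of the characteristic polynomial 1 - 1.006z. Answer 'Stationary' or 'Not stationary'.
\text{Not stationary}

The AR(p) characteristic polynomial is P(z) = 1 - 1.006z.
Stationarity requires all roots to lie outside the unit circle, i.e. |z| > 1 for every root.
This is linear in z: 1 + (-1.006) z = 0  =>  z = -1/(-1.006) = 0.994036,  |z| = 0.994036.
Moduli of all roots: 0.9940.
All moduli strictly greater than 1? No.
Verdict: Not stationary.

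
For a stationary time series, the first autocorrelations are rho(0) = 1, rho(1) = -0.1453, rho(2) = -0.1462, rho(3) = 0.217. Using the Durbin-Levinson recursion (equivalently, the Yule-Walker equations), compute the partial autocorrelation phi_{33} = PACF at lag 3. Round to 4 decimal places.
\phi_{33} = 0.1760

The PACF at lag k is phi_{kk}, the last component of the solution
to the Yule-Walker system G_k phi = r_k where
  (G_k)_{ij} = rho(|i - j|), (r_k)_i = rho(i), i,j = 1..k.
Equivalently, Durbin-Levinson gives phi_{kk} iteratively:
  phi_{11} = rho(1)
  phi_{kk} = [rho(k) - sum_{j=1..k-1} phi_{k-1,j} rho(k-j)]
            / [1 - sum_{j=1..k-1} phi_{k-1,j} rho(j)],
  phi_{k,j} = phi_{k-1,j} - phi_{kk} phi_{k-1,k-j},  j = 1..k-1.
Step k = 1:
  phi_11 = rho(1) = -0.1453.
Step k = 2:
  phi_22 = [rho(2) - phi_11 rho(1)] / [1 - phi_11 rho(1)] = [-0.1462 - (-0.1453)(-0.1453)] / [1 - (-0.1453)(-0.1453)]
         = -0.16731209 / 0.97888791 = -0.170921.
  Update: phi_21 = phi_11 - phi_22 phi_11 = -0.1453 - (-0.170921)(-0.1453) = -0.170135.
Step k = 3:
  phi_33 = [rho(3) - phi_21 rho(2) - phi_22 rho(1)] / [1 - phi_21 rho(1) - phi_22 rho(2)]
    numerator   = 0.217 - (-0.170135)(-0.1462) - (-0.170921)(-0.1453) = 0.16729154
    denominator = 1 - (-0.170135)(-0.1453) - (-0.170921)(-0.1462) = 0.95029083
  phi_33 = 0.16729154 / 0.95029083 = 0.176.
Therefore phi_{33} = 0.1760.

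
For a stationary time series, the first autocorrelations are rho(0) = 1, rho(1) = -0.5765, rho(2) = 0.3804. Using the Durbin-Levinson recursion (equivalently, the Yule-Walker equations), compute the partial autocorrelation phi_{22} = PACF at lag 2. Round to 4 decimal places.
\phi_{22} = 0.0720

The PACF at lag k is phi_{kk}, the last component of the solution
to the Yule-Walker system G_k phi = r_k where
  (G_k)_{ij} = rho(|i - j|), (r_k)_i = rho(i), i,j = 1..k.
Equivalently, Durbin-Levinson gives phi_{kk} iteratively:
  phi_{11} = rho(1)
  phi_{kk} = [rho(k) - sum_{j=1..k-1} phi_{k-1,j} rho(k-j)]
            / [1 - sum_{j=1..k-1} phi_{k-1,j} rho(j)],
  phi_{k,j} = phi_{k-1,j} - phi_{kk} phi_{k-1,k-j},  j = 1..k-1.
Step k = 1:
  phi_11 = rho(1) = -0.5765.
Step k = 2:
  phi_22 = [rho(2) - phi_11 rho(1)] / [1 - phi_11 rho(1)] = [0.3804 - (-0.5765)(-0.5765)] / [1 - (-0.5765)(-0.5765)]
         = 0.04804775 / 0.66764775 = 0.072.
Therefore phi_{22} = 0.0720.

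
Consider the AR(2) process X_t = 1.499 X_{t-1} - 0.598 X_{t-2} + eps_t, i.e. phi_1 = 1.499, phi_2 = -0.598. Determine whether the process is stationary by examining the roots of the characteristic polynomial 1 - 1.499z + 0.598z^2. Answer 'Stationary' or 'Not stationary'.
\text{Stationary}

The AR(p) characteristic polynomial is P(z) = 1 - 1.499z + 0.598z^2.
Stationarity requires all roots to lie outside the unit circle, i.e. |z| > 1 for every root.
Set 1 + (-1.499) z + (0.598) z^2 = 0, i.e. a z^2 + b z + c = 0 with a = 0.598, b = -1.499, c = 1.
Discriminant D = b^2 - 4ac = (-1.499)^2 - 4*(0.598)*1 = 2.247001 - (2.392) = -0.144999.
D < 0, so the roots are the complex-conjugate pair z = (-b +/- i sqrt(-D)) / (2a) = 1.2533 +/- 0.3184i.
For a conjugate pair |z|^2 = z * conj(z) = (product of roots) = c/a = 1/(0.598) = 1.672241, so |z| = sqrt(1.672241) = 1.2932 for both roots.
Moduli of all roots: 1.2932, 1.2932.
All moduli strictly greater than 1? Yes.
Verdict: Stationary.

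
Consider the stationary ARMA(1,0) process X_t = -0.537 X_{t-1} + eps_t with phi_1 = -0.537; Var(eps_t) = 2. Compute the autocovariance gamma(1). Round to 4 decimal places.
\gamma(1) = -1.5092

Multiply the model equation by X_{t-k} and take expectations. With theta_0 = psi_0 = 1 and psi_j the MA(infinity) weights, this gives
  gamma(k) - sum_i phi_i gamma(k-i) = c_k,
  c_k = sigma^2 * sum_{j=k..q} theta_j psi_{j-k}   (c_k = 0 for k > q),
using gamma(-m) = gamma(m).
Pure AR (q = 0): c_0 = sigma^2 = 2, c_k = 0 for k >= 1.
Equations for k = 0 and k = 1 (AR order 1):
  gamma(0) = phi_1 gamma(1) + c_0
  gamma(1) = phi_1 gamma(0) + c_1
Substituting the second into the first: gamma(0) (1 - phi_1^2) = c_0 + phi_1 c_1, so
  gamma(0) = c_0 / (1 - phi_1^2) = 2 / (1 - (-0.537)^2) = 2 / 0.711631 = 2.810445.
  gamma(1) = phi_1 gamma(0) = (-0.537)(2.810445) = -1.509209.
Therefore gamma(1) = -1.5092 (to 4 decimal places).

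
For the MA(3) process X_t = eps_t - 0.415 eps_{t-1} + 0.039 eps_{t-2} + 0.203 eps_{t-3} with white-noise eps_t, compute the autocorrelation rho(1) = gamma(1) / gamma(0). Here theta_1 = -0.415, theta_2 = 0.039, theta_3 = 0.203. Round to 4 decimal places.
\rho(1) = -0.3484

For an MA(q) process with theta_0 = 1, the autocovariance is
  gamma(k) = sigma^2 * sum_{i=0..q-k} theta_i * theta_{i+k},
and rho(k) = gamma(k) / gamma(0). Sigma^2 cancels.
  numerator   = (1)*(-0.415) + (-0.415)*(0.039) + (0.039)*(0.203) = -0.423268.
  denominator = (1)^2 + (-0.415)^2 + (0.039)^2 + (0.203)^2 = 1.214955.
  rho(1) = -0.423268 / 1.214955 = -0.3484.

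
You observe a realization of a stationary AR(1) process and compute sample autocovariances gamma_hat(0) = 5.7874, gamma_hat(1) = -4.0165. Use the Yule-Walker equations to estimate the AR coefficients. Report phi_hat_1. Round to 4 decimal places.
\hat\phi_{1} = -0.6940

The Yule-Walker equations for an AR(p) process read, in matrix form,
  Gamma_p phi = r_p,   with   (Gamma_p)_{ij} = gamma(|i - j|),
                       (r_p)_i = gamma(i),   i,j = 1..p.
Substitute the sample gammas (Toeplitz matrix and right-hand side of size 1):
  Gamma_p = [[5.7874]]
  r_p     = [-4.0165]
With p = 1 this is the single equation gamma(0) phi_1 = gamma(1):
  phi_hat_1 = gamma(1) / gamma(0) = -4.0165 / 5.7874 = -0.6940.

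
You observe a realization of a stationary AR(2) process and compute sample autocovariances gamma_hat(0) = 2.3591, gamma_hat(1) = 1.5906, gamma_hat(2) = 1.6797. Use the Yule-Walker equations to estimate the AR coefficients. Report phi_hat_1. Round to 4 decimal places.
\hat\phi_{1} = 0.3560

The Yule-Walker equations for an AR(p) process read, in matrix form,
  Gamma_p phi = r_p,   with   (Gamma_p)_{ij} = gamma(|i - j|),
                       (r_p)_i = gamma(i),   i,j = 1..p.
Substitute the sample gammas (Toeplitz matrix and right-hand side of size 2):
  Gamma_p = [[2.3591, 1.5906], [1.5906, 2.3591]]
  r_p     = [1.5906, 1.6797]
Written out:
  2.3591 phi_1 + 1.5906 phi_2 = 1.5906
  1.5906 phi_1 + 2.3591 phi_2 = 1.6797
Solve by Cramer's rule:
  det = gamma(0)^2 - gamma(1)^2 = (2.3591)^2 - (1.5906)^2 = 5.56535281 - 2.53000836 = 3.03534445
  phi_hat_1 = [gamma(1) gamma(0) - gamma(1) gamma(2)] / det = [(1.5906)(2.3591) - (1.5906)(1.6797)] / 3.03534445 = 1.08065364 / 3.03534445 = 0.356
  phi_hat_2 = [gamma(0) gamma(2) - gamma(1)^2] / det = [(2.3591)(1.6797) - (1.5906)^2] / 3.03534445 = 1.43257191 / 3.03534445 = 0.472
So phi_hat = [0.3560, 0.4720].
Therefore phi_hat_1 = 0.3560.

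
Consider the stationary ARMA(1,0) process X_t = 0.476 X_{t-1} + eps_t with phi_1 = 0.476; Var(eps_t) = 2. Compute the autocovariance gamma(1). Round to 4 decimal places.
\gamma(1) = 1.2309

Multiply the model equation by X_{t-k} and take expectations. With theta_0 = psi_0 = 1 and psi_j the MA(infinity) weights, this gives
  gamma(k) - sum_i phi_i gamma(k-i) = c_k,
  c_k = sigma^2 * sum_{j=k..q} theta_j psi_{j-k}   (c_k = 0 for k > q),
using gamma(-m) = gamma(m).
Pure AR (q = 0): c_0 = sigma^2 = 2, c_k = 0 for k >= 1.
Equations for k = 0 and k = 1 (AR order 1):
  gamma(0) = phi_1 gamma(1) + c_0
  gamma(1) = phi_1 gamma(0) + c_1
Substituting the second into the first: gamma(0) (1 - phi_1^2) = c_0 + phi_1 c_1, so
  gamma(0) = c_0 / (1 - phi_1^2) = 2 / (1 - (0.476)^2) = 2 / 0.773424 = 2.585904.
  gamma(1) = phi_1 gamma(0) = (0.476)(2.585904) = 1.23089.
Therefore gamma(1) = 1.2309 (to 4 decimal places).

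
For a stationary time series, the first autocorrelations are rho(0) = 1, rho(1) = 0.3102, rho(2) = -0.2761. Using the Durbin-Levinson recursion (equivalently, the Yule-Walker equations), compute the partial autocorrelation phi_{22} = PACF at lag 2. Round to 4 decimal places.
\phi_{22} = -0.4120

The PACF at lag k is phi_{kk}, the last component of the solution
to the Yule-Walker system G_k phi = r_k where
  (G_k)_{ij} = rho(|i - j|), (r_k)_i = rho(i), i,j = 1..k.
Equivalently, Durbin-Levinson gives phi_{kk} iteratively:
  phi_{11} = rho(1)
  phi_{kk} = [rho(k) - sum_{j=1..k-1} phi_{k-1,j} rho(k-j)]
            / [1 - sum_{j=1..k-1} phi_{k-1,j} rho(j)],
  phi_{k,j} = phi_{k-1,j} - phi_{kk} phi_{k-1,k-j},  j = 1..k-1.
Step k = 1:
  phi_11 = rho(1) = 0.3102.
Step k = 2:
  phi_22 = [rho(2) - phi_11 rho(1)] / [1 - phi_11 rho(1)] = [-0.2761 - (0.3102)(0.3102)] / [1 - (0.3102)(0.3102)]
         = -0.37232404 / 0.90377596 = -0.412.
Therefore phi_{22} = -0.4120.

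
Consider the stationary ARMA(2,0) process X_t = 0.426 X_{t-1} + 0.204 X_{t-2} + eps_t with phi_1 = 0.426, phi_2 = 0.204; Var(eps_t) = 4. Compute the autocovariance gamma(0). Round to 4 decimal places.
\gamma(0) = 5.8489

Multiply the model equation by X_{t-k} and take expectations. With theta_0 = psi_0 = 1 and psi_j the MA(infinity) weights, this gives
  gamma(k) - sum_i phi_i gamma(k-i) = c_k,
  c_k = sigma^2 * sum_{j=k..q} theta_j psi_{j-k}   (c_k = 0 for k > q),
using gamma(-m) = gamma(m).
Pure AR (q = 0): c_0 = sigma^2 = 4, c_k = 0 for k >= 1.
Equations for k = 0, 1, 2 (AR order 2, c_2 = 0):
  (E0) gamma(0) = phi_1 gamma(1) + phi_2 gamma(2) + c_0
  (E1) gamma(1) = phi_1 gamma(0) + phi_2 gamma(1) + c_1
  (E2) gamma(2) = phi_1 gamma(1) + phi_2 gamma(0)
From (E1): gamma(1) = A gamma(0) + B with
  A = phi_1 / (1 - phi_2) = 0.426 / 0.796 = 0.535176,   B = c_1 / (1 - phi_2) = 0 / 0.796 = 0.
Insert (E2) into (E0): gamma(0) (1 - phi_2^2) = phi_1 (1 + phi_2) gamma(1) + c_0.
  phi_1 (1 + phi_2) = (0.426)(1.204) = 0.512904,   1 - phi_2^2 = 0.958384.
Replace gamma(1) by A gamma(0) + B and collect gamma(0):
  gamma(0) [0.958384 - (0.512904)(0.535176)] = c_0 = 4
  gamma(0) * 0.68389 = 4
  gamma(0) = 4 / 0.68389 = 5.848893.
Therefore gamma(0) = 5.8489 (to 4 decimal places).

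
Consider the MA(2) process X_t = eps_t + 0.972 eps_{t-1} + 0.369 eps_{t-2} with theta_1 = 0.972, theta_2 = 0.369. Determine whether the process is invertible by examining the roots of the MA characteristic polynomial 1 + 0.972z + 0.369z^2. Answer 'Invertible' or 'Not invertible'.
\text{Invertible}

The MA(q) characteristic polynomial is P(z) = 1 + 0.972z + 0.369z^2.
Invertibility requires all roots to lie outside the unit circle, i.e. |z| > 1 for every root.
Set 1 + (0.972) z + (0.369) z^2 = 0, i.e. a z^2 + b z + c = 0 with a = 0.369, b = 0.972, c = 1.
Discriminant D = b^2 - 4ac = (0.972)^2 - 4*(0.369)*1 = 0.944784 - (1.476) = -0.531216.
D < 0, so the roots are the complex-conjugate pair z = (-b +/- i sqrt(-D)) / (2a) = -1.3171 +/- 0.9876i.
For a conjugate pair |z|^2 = z * conj(z) = (product of roots) = c/a = 1/(0.369) = 2.710027, so |z| = sqrt(2.710027) = 1.6462 for both roots.
Moduli of all roots: 1.6462, 1.6462.
All moduli strictly greater than 1? Yes.
Verdict: Invertible.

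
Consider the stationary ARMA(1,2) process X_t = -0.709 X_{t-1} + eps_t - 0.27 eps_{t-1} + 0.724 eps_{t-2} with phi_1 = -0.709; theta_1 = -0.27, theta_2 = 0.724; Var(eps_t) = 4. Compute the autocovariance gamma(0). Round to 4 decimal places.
\gamma(0) = 24.0088

Multiply the model equation by X_{t-k} and take expectations. With theta_0 = psi_0 = 1 and psi_j the MA(infinity) weights, this gives
  gamma(k) - sum_i phi_i gamma(k-i) = c_k,
  c_k = sigma^2 * sum_{j=k..q} theta_j psi_{j-k}   (c_k = 0 for k > q),
using gamma(-m) = gamma(m).
psi-weights needed (psi_j = theta_j + sum_i phi_i psi_{j-i}):
  psi_1 = theta_1 + phi_1 = -0.27 + (-0.709) = -0.979
  psi_2 = theta_2 + phi_1 psi_1 = 0.724 + (-0.709)(-0.979) = 1.418111
Right-hand sides:
  c_0 = sigma^2 (1 + theta_1 psi_1 + theta_2 psi_2) = 4 * (1 + (-0.27)(-0.979) + (0.724)(1.418111)) = 4 * 2.291042 = 9.164169
  c_1 = sigma^2 (theta_1 + theta_2 psi_1) = 4 * (-0.27 + (0.724)(-0.979)) = -3.915184
  c_2 = sigma^2 theta_2 = 4 * (0.724) = 2.896
Equations for k = 0 and k = 1 (AR order 1):
  gamma(0) = phi_1 gamma(1) + c_0
  gamma(1) = phi_1 gamma(0) + c_1
Substituting the second into the first: gamma(0) (1 - phi_1^2) = c_0 + phi_1 c_1, so
  gamma(0) = (c_0 + phi_1 c_1) / (1 - phi_1^2) = (9.164169 + (-0.709)(-3.915184)) / (1 - (-0.709)^2) = 11.940035 / 0.497319 = 24.008805.
Therefore gamma(0) = 24.0088 (to 4 decimal places).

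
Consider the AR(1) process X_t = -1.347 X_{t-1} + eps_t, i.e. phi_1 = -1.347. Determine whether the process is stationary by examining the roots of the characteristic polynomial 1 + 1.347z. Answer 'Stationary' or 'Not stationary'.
\text{Not stationary}

The AR(p) characteristic polynomial is P(z) = 1 + 1.347z.
Stationarity requires all roots to lie outside the unit circle, i.e. |z| > 1 for every root.
This is linear in z: 1 + (1.347) z = 0  =>  z = -1/(1.347) = -0.74239,  |z| = 0.74239.
Moduli of all roots: 0.7424.
All moduli strictly greater than 1? No.
Verdict: Not stationary.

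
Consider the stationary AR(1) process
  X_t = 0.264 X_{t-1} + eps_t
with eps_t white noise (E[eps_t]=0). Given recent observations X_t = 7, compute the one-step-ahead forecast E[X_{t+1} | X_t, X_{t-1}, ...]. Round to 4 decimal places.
E[X_{t+1} \mid \mathcal F_t] = 1.8480

For an AR(p) model X_t = c + sum_i phi_i X_{t-i} + eps_t, the
one-step-ahead conditional mean is
  E[X_{t+1} | X_t, ...] = c + sum_i phi_i X_{t+1-i}.
Substitute known values:
  E[X_{t+1} | ...] = (0.264) * (7)
                   = 1.8480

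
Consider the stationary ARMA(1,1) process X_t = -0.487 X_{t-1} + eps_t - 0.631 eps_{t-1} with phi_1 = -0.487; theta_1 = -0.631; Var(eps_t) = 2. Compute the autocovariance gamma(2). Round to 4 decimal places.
\gamma(2) = 1.8662

Multiply the model equation by X_{t-k} and take expectations. With theta_0 = psi_0 = 1 and psi_j the MA(infinity) weights, this gives
  gamma(k) - sum_i phi_i gamma(k-i) = c_k,
  c_k = sigma^2 * sum_{j=k..q} theta_j psi_{j-k}   (c_k = 0 for k > q),
using gamma(-m) = gamma(m).
psi-weights needed (psi_j = theta_j + sum_i phi_i psi_{j-i}):
  psi_1 = theta_1 + phi_1 = -0.631 + (-0.487) = -1.118
Right-hand sides:
  c_0 = sigma^2 (1 + theta_1 psi_1) = 2 * (1 + (-0.631)(-1.118)) = 2 * 1.705458 = 3.410916
  c_1 = sigma^2 theta_1 = 2 * (-0.631) = -1.262
  c_2 = 0
Equations for k = 0 and k = 1 (AR order 1):
  gamma(0) = phi_1 gamma(1) + c_0
  gamma(1) = phi_1 gamma(0) + c_1
Substituting the second into the first: gamma(0) (1 - phi_1^2) = c_0 + phi_1 c_1, so
  gamma(0) = (c_0 + phi_1 c_1) / (1 - phi_1^2) = (3.410916 + (-0.487)(-1.262)) / (1 - (-0.487)^2) = 4.02551 / 0.762831 = 5.277067.
  gamma(1) = phi_1 gamma(0) + c_1 = (-0.487)(5.277067) + (-1.262) = -3.831931.
For k = 2 (> q): gamma(2) = phi_1 gamma(1) = (-0.487)(-3.831931) = 1.866151.
Therefore gamma(2) = 1.8662 (to 4 decimal places).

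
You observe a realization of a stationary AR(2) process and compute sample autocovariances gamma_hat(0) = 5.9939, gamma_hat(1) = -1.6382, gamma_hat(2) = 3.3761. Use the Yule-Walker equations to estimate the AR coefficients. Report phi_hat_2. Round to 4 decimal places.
\hat\phi_{2} = 0.5280

The Yule-Walker equations for an AR(p) process read, in matrix form,
  Gamma_p phi = r_p,   with   (Gamma_p)_{ij} = gamma(|i - j|),
                       (r_p)_i = gamma(i),   i,j = 1..p.
Substitute the sample gammas (Toeplitz matrix and right-hand side of size 2):
  Gamma_p = [[5.9939, -1.6382], [-1.6382, 5.9939]]
  r_p     = [-1.6382, 3.3761]
Written out:
  5.9939 phi_1 - 1.6382 phi_2 = -1.6382
  -1.6382 phi_1 + 5.9939 phi_2 = 3.3761
Solve by Cramer's rule:
  det = gamma(0)^2 - gamma(1)^2 = (5.9939)^2 - (-1.6382)^2 = 35.92683721 - 2.68369924 = 33.24313797
  phi_hat_1 = [gamma(1) gamma(0) - gamma(1) gamma(2)] / det = [(-1.6382)(5.9939) - (-1.6382)(3.3761)] / 33.24313797 = -4.28847996 / 33.24313797 = -0.129
  phi_hat_2 = [gamma(0) gamma(2) - gamma(1)^2] / det = [(5.9939)(3.3761) - (-1.6382)^2] / 33.24313797 = 17.55230655 / 33.24313797 = 0.528
So phi_hat = [-0.1290, 0.5280].
Therefore phi_hat_2 = 0.5280.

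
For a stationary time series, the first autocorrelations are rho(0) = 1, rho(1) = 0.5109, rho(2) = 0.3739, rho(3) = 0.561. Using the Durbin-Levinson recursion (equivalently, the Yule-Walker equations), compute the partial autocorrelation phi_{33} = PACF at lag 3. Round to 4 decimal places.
\phi_{33} = 0.4449

The PACF at lag k is phi_{kk}, the last component of the solution
to the Yule-Walker system G_k phi = r_k where
  (G_k)_{ij} = rho(|i - j|), (r_k)_i = rho(i), i,j = 1..k.
Equivalently, Durbin-Levinson gives phi_{kk} iteratively:
  phi_{11} = rho(1)
  phi_{kk} = [rho(k) - sum_{j=1..k-1} phi_{k-1,j} rho(k-j)]
            / [1 - sum_{j=1..k-1} phi_{k-1,j} rho(j)],
  phi_{k,j} = phi_{k-1,j} - phi_{kk} phi_{k-1,k-j},  j = 1..k-1.
Step k = 1:
  phi_11 = rho(1) = 0.5109.
Step k = 2:
  phi_22 = [rho(2) - phi_11 rho(1)] / [1 - phi_11 rho(1)] = [0.3739 - (0.5109)(0.5109)] / [1 - (0.5109)(0.5109)]
         = 0.11288119 / 0.73898119 = 0.152752.
  Update: phi_21 = phi_11 - phi_22 phi_11 = 0.5109 - (0.152752)(0.5109) = 0.432859.
Step k = 3:
  phi_33 = [rho(3) - phi_21 rho(2) - phi_22 rho(1)] / [1 - phi_21 rho(1) - phi_22 rho(2)]
    numerator   = 0.561 - (0.432859)(0.3739) - (0.152752)(0.5109) = 0.32111288
    denominator = 1 - (0.432859)(0.5109) - (0.152752)(0.3739) = 0.72173831
  phi_33 = 0.32111288 / 0.72173831 = 0.4449.
Therefore phi_{33} = 0.4449.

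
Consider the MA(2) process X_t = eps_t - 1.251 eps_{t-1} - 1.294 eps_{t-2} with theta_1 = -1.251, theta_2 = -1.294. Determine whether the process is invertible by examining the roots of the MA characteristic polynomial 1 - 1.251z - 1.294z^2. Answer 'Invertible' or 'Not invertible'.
\text{Not invertible}

The MA(q) characteristic polynomial is P(z) = 1 - 1.251z - 1.294z^2.
Invertibility requires all roots to lie outside the unit circle, i.e. |z| > 1 for every root.
Set 1 + (-1.251) z + (-1.294) z^2 = 0, i.e. a z^2 + b z + c = 0 with a = -1.294, b = -1.251, c = 1.
Discriminant D = b^2 - 4ac = (-1.251)^2 - 4*(-1.294)*1 = 1.565001 - (-5.176) = 6.741001.
D >= 0, so the roots are real: z = (-b +/- sqrt(D)) / (2a) = (1.251 +/- 2.596344) / (-2.588).
  z_1 = (1.251 + 2.596344) / (-2.588) = -1.4866,   |z_1| = 1.4866.
  z_2 = (1.251 - 2.596344) / (-2.588) = 0.5198,   |z_2| = 0.5198.
Moduli of all roots: 1.4866, 0.5198.
All moduli strictly greater than 1? No.
Verdict: Not invertible.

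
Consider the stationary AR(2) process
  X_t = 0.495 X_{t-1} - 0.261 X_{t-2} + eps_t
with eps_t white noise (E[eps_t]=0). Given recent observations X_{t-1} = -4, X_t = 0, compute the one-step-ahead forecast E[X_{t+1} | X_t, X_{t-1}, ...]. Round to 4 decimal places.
E[X_{t+1} \mid \mathcal F_t] = 1.0440

For an AR(p) model X_t = c + sum_i phi_i X_{t-i} + eps_t, the
one-step-ahead conditional mean is
  E[X_{t+1} | X_t, ...] = c + sum_i phi_i X_{t+1-i}.
Substitute known values:
  E[X_{t+1} | ...] = (0.495) * (0) + (-0.261) * (-4)
                   = 1.0440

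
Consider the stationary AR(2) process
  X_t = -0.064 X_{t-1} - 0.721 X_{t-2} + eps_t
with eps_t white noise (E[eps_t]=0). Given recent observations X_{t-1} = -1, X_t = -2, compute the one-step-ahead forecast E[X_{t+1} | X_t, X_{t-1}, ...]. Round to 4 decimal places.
E[X_{t+1} \mid \mathcal F_t] = 0.8490

For an AR(p) model X_t = c + sum_i phi_i X_{t-i} + eps_t, the
one-step-ahead conditional mean is
  E[X_{t+1} | X_t, ...] = c + sum_i phi_i X_{t+1-i}.
Substitute known values:
  E[X_{t+1} | ...] = (-0.064) * (-2) + (-0.721) * (-1)
                   = 0.8490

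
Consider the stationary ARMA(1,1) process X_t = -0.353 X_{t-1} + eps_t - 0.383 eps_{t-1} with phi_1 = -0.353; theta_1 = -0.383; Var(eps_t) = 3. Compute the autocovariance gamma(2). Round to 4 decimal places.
\gamma(2) = 1.0107

Multiply the model equation by X_{t-k} and take expectations. With theta_0 = psi_0 = 1 and psi_j the MA(infinity) weights, this gives
  gamma(k) - sum_i phi_i gamma(k-i) = c_k,
  c_k = sigma^2 * sum_{j=k..q} theta_j psi_{j-k}   (c_k = 0 for k > q),
using gamma(-m) = gamma(m).
psi-weights needed (psi_j = theta_j + sum_i phi_i psi_{j-i}):
  psi_1 = theta_1 + phi_1 = -0.383 + (-0.353) = -0.736
Right-hand sides:
  c_0 = sigma^2 (1 + theta_1 psi_1) = 3 * (1 + (-0.383)(-0.736)) = 3 * 1.281888 = 3.845664
  c_1 = sigma^2 theta_1 = 3 * (-0.383) = -1.149
  c_2 = 0
Equations for k = 0 and k = 1 (AR order 1):
  gamma(0) = phi_1 gamma(1) + c_0
  gamma(1) = phi_1 gamma(0) + c_1
Substituting the second into the first: gamma(0) (1 - phi_1^2) = c_0 + phi_1 c_1, so
  gamma(0) = (c_0 + phi_1 c_1) / (1 - phi_1^2) = (3.845664 + (-0.353)(-1.149)) / (1 - (-0.353)^2) = 4.251261 / 0.875391 = 4.856414.
  gamma(1) = phi_1 gamma(0) + c_1 = (-0.353)(4.856414) + (-1.149) = -2.863314.
For k = 2 (> q): gamma(2) = phi_1 gamma(1) = (-0.353)(-2.863314) = 1.01075.
Therefore gamma(2) = 1.0107 (to 4 decimal places).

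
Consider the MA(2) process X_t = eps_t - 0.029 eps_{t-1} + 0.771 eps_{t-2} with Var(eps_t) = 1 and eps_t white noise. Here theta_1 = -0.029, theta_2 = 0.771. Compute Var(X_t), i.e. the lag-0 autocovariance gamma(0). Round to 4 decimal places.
\gamma(0) = 1.5953

For an MA(q) process X_t = eps_t + sum_i theta_i eps_{t-i} with
Var(eps_t) = sigma^2, the variance is
  gamma(0) = sigma^2 * (1 + sum_i theta_i^2).
  sum_i theta_i^2 = (-0.029)^2 + (0.771)^2 = 0.000841 + 0.594441 = 0.595282.
  gamma(0) = 1 * (1 + 0.595282) = 1 * 1.595282 = 1.595282, which rounds to 1.5953.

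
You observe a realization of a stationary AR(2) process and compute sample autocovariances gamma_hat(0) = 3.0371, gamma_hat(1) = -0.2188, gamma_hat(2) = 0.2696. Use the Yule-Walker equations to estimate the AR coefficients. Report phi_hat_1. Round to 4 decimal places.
\hat\phi_{1} = -0.0660

The Yule-Walker equations for an AR(p) process read, in matrix form,
  Gamma_p phi = r_p,   with   (Gamma_p)_{ij} = gamma(|i - j|),
                       (r_p)_i = gamma(i),   i,j = 1..p.
Substitute the sample gammas (Toeplitz matrix and right-hand side of size 2):
  Gamma_p = [[3.0371, -0.2188], [-0.2188, 3.0371]]
  r_p     = [-0.2188, 0.2696]
Written out:
  3.0371 phi_1 - 0.2188 phi_2 = -0.2188
  -0.2188 phi_1 + 3.0371 phi_2 = 0.2696
Solve by Cramer's rule:
  det = gamma(0)^2 - gamma(1)^2 = (3.0371)^2 - (-0.2188)^2 = 9.22397641 - 0.04787344 = 9.17610297
  phi_hat_1 = [gamma(1) gamma(0) - gamma(1) gamma(2)] / det = [(-0.2188)(3.0371) - (-0.2188)(0.2696)] / 9.17610297 = -0.605529 / 9.17610297 = -0.066
  phi_hat_2 = [gamma(0) gamma(2) - gamma(1)^2] / det = [(3.0371)(0.2696) - (-0.2188)^2] / 9.17610297 = 0.77092872 / 9.17610297 = 0.084
So phi_hat = [-0.0660, 0.0840].
Therefore phi_hat_1 = -0.0660.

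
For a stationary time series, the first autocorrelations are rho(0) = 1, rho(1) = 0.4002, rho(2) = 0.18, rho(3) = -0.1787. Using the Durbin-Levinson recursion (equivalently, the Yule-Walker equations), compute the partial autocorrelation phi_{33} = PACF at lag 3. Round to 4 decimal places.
\phi_{33} = -0.3080

The PACF at lag k is phi_{kk}, the last component of the solution
to the Yule-Walker system G_k phi = r_k where
  (G_k)_{ij} = rho(|i - j|), (r_k)_i = rho(i), i,j = 1..k.
Equivalently, Durbin-Levinson gives phi_{kk} iteratively:
  phi_{11} = rho(1)
  phi_{kk} = [rho(k) - sum_{j=1..k-1} phi_{k-1,j} rho(k-j)]
            / [1 - sum_{j=1..k-1} phi_{k-1,j} rho(j)],
  phi_{k,j} = phi_{k-1,j} - phi_{kk} phi_{k-1,k-j},  j = 1..k-1.
Step k = 1:
  phi_11 = rho(1) = 0.4002.
Step k = 2:
  phi_22 = [rho(2) - phi_11 rho(1)] / [1 - phi_11 rho(1)] = [0.18 - (0.4002)(0.4002)] / [1 - (0.4002)(0.4002)]
         = 0.01983996 / 0.83983996 = 0.023624.
  Update: phi_21 = phi_11 - phi_22 phi_11 = 0.4002 - (0.023624)(0.4002) = 0.390746.
Step k = 3:
  phi_33 = [rho(3) - phi_21 rho(2) - phi_22 rho(1)] / [1 - phi_21 rho(1) - phi_22 rho(2)]
    numerator   = -0.1787 - (0.390746)(0.18) - (0.023624)(0.4002) = -0.25848838
    denominator = 1 - (0.390746)(0.4002) - (0.023624)(0.18) = 0.83937127
  phi_33 = -0.25848838 / 0.83937127 = -0.308.
Therefore phi_{33} = -0.3080.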